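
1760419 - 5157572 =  - 3397153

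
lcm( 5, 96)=480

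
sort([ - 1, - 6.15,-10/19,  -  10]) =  [ - 10, - 6.15 , - 1, - 10/19]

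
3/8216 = 3/8216 = 0.00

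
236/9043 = 236/9043 = 0.03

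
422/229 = 422/229 = 1.84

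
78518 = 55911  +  22607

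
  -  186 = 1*( - 186 ) 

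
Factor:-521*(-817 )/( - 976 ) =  - 425657/976 = - 2^( - 4 )*19^1*43^1*61^( - 1 )*521^1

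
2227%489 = 271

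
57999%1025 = 599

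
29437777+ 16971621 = 46409398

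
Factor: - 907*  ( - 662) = 600434 =2^1*331^1 * 907^1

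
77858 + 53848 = 131706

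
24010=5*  4802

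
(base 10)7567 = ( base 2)1110110001111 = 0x1D8F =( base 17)1932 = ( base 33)6VA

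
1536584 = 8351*184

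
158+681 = 839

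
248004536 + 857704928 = 1105709464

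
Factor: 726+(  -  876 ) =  - 2^1 * 3^1*5^2 =- 150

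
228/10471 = 228/10471 = 0.02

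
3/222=1/74 =0.01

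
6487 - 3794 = 2693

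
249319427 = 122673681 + 126645746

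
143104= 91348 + 51756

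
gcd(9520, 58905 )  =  595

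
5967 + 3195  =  9162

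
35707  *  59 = 2106713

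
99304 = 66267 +33037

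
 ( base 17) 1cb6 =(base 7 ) 33666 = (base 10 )8574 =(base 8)20576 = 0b10000101111110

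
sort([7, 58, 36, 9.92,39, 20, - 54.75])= [  -  54.75, 7,9.92, 20, 36,39,58] 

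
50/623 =50/623 = 0.08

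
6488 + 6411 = 12899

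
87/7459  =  87/7459 = 0.01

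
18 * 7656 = 137808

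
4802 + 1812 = 6614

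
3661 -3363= 298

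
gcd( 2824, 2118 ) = 706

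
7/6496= 1/928 = 0.00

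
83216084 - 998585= 82217499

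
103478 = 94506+8972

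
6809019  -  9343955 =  -2534936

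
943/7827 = 943/7827 = 0.12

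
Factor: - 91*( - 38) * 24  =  2^4*3^1*7^1 * 13^1 * 19^1=82992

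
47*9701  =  455947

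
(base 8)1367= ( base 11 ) 630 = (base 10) 759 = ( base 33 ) N0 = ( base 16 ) 2f7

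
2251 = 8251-6000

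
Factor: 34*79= 2686 = 2^1*17^1*79^1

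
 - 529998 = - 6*88333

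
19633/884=19633/884= 22.21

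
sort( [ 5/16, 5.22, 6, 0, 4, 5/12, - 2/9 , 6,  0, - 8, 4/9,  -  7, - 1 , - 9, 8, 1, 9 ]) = [ - 9,-8, - 7, - 1, - 2/9, 0, 0,  5/16, 5/12, 4/9, 1,4,  5.22,6, 6, 8, 9 ] 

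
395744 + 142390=538134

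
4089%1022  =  1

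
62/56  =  1+3/28 = 1.11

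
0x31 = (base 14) 37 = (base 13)3A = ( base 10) 49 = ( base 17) 2f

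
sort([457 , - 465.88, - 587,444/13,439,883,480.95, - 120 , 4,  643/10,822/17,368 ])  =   [ - 587,-465.88, - 120, 4, 444/13, 822/17,643/10, 368,439,457  ,  480.95, 883] 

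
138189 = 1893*73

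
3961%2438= 1523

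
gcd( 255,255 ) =255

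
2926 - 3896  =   - 970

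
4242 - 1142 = 3100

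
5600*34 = 190400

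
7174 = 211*34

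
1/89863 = 1/89863 = 0.00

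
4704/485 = 9 + 339/485= 9.70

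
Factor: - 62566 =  - 2^1*7^1*41^1*109^1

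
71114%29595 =11924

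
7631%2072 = 1415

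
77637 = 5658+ 71979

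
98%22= 10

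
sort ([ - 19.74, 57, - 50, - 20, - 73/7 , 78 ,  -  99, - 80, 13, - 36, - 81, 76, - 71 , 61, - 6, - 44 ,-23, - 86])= [ - 99, - 86, - 81, - 80, - 71, - 50, -44, - 36,  -  23,-20,-19.74,-73/7 , - 6,13 , 57, 61, 76,78 ] 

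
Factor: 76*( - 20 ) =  - 2^4*5^1*  19^1 = - 1520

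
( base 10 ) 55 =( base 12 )47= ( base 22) 2B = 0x37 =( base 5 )210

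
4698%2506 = 2192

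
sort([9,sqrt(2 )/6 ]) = [ sqrt (2 )/6, 9] 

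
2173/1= 2173 = 2173.00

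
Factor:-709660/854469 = - 2^2*3^ ( - 4)*5^1 *11^(-1)*37^1=- 740/891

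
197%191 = 6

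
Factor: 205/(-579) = - 3^( - 1 ) * 5^1*41^1*193^( - 1) 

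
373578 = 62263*6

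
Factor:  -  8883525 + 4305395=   -  4578130 = - 2^1*5^1 * 457813^1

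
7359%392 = 303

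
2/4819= 2/4819 = 0.00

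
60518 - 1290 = 59228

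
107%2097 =107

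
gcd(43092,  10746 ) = 54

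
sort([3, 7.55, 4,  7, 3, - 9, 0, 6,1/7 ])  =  [ - 9, 0 , 1/7,3, 3, 4,6,7, 7.55 ] 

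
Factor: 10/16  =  2^( -3)*5^1 = 5/8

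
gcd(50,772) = 2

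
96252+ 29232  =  125484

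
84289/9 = 9365  +  4/9 = 9365.44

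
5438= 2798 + 2640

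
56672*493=27939296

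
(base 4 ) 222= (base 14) 30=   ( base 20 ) 22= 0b101010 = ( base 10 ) 42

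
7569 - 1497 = 6072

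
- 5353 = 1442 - 6795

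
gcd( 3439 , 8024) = 1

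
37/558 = 37/558 = 0.07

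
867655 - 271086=596569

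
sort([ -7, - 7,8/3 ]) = [-7 , - 7,8/3] 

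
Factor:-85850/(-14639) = 2^1*5^2*17^1*101^1*14639^(- 1 ) 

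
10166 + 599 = 10765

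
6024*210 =1265040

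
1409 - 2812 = -1403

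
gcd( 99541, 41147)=1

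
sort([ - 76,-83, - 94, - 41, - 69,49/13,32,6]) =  [ - 94, - 83, - 76,  -  69, - 41,49/13,6,32 ]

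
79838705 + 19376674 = 99215379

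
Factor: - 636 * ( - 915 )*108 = 2^4*3^5*5^1*53^1*61^1 = 62849520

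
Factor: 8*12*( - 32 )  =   - 3072  =  - 2^10*  3^1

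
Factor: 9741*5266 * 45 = 2308324770 = 2^1*3^3*5^1*17^1*191^1*2633^1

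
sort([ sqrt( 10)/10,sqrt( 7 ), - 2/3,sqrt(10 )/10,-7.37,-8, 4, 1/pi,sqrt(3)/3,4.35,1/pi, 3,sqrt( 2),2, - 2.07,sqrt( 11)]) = [-8, - 7.37, - 2.07,-2/3,sqrt ( 10 ) /10,sqrt( 10)/10,1/pi , 1/pi,sqrt(3 )/3, sqrt(2),2, sqrt ( 7),  3,sqrt (11 ),4,4.35] 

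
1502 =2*751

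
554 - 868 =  - 314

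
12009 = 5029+6980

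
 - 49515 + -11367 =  - 60882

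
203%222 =203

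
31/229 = 31/229 = 0.14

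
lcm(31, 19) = 589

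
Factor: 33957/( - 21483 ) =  - 7^2 * 31^( - 1 ) = - 49/31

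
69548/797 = 69548/797= 87.26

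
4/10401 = 4/10401 = 0.00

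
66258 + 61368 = 127626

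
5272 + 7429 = 12701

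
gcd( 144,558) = 18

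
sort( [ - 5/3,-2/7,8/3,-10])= [-10,  -  5/3,-2/7,8/3 ]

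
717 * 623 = 446691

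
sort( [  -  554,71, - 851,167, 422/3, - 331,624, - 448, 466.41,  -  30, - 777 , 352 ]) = [ - 851, - 777, - 554,-448, - 331, - 30,71,422/3 , 167,352,466.41,624]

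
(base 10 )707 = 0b1011000011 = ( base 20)1f7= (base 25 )137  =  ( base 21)1CE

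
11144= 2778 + 8366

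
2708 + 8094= 10802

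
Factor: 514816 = 2^8 * 2011^1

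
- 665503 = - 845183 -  - 179680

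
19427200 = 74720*260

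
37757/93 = 405 + 92/93=405.99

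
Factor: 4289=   4289^1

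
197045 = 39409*5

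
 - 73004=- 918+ - 72086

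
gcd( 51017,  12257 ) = 17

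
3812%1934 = 1878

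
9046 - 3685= 5361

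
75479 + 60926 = 136405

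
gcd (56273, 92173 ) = 1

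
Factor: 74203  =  74203^1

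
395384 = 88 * 4493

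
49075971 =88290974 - 39215003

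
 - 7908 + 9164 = 1256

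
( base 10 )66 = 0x42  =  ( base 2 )1000010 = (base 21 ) 33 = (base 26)2E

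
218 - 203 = 15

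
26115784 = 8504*3071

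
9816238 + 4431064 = 14247302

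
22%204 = 22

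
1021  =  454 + 567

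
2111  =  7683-5572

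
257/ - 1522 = -257/1522 = - 0.17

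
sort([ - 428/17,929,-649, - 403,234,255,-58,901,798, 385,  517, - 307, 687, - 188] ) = [ - 649 , - 403, - 307, - 188, - 58, -428/17,234,255,385,517, 687,  798,901,929]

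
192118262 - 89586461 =102531801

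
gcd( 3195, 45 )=45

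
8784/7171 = 8784/7171 = 1.22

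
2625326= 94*27929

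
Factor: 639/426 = 2^( - 1)*3^1=   3/2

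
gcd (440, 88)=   88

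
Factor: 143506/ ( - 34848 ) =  - 593/144 =-  2^( - 4 )*3^( - 2 )*593^1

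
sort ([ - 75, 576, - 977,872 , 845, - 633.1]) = [ - 977, - 633.1, - 75,576,845,872] 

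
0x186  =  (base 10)390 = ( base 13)240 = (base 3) 112110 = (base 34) BG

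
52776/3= 17592 = 17592.00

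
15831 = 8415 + 7416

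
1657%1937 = 1657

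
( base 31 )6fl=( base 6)44540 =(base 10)6252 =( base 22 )CK4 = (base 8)14154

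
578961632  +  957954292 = 1536915924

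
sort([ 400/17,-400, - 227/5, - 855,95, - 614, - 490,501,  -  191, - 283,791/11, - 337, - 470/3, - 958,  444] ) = [ -958, - 855,  -  614,  -  490, - 400,  -  337, - 283, - 191,-470/3, - 227/5,400/17, 791/11,95, 444,501]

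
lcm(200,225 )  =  1800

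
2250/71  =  31 + 49/71 = 31.69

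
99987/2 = 49993 + 1/2 = 49993.50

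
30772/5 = 6154 + 2/5 = 6154.40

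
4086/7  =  583  +  5/7  =  583.71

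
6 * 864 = 5184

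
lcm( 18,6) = 18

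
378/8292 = 63/1382  =  0.05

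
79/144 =79/144 = 0.55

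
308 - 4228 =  - 3920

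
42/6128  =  21/3064 = 0.01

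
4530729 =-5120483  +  9651212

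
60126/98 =30063/49 = 613.53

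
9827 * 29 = 284983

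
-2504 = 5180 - 7684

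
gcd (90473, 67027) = 1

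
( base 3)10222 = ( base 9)128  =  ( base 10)107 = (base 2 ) 1101011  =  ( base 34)35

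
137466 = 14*9819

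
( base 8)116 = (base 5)303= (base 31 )2g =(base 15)53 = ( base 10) 78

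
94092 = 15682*6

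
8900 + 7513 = 16413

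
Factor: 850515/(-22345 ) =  - 3^1 * 41^( - 1 )*109^( - 1)*56701^1 = - 170103/4469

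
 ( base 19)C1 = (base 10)229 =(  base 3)22111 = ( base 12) 171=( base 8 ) 345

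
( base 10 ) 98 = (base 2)1100010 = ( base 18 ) 58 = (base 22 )4a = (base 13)77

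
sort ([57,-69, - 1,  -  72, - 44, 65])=[- 72,-69,-44, - 1 , 57, 65]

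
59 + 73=132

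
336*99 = 33264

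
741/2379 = 19/61 = 0.31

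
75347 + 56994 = 132341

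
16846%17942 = 16846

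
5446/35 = 155 + 3/5 = 155.60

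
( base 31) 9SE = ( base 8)22473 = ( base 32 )99r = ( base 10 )9531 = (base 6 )112043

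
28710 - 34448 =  -5738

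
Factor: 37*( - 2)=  - 2^1 * 37^1  =  - 74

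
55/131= 55/131 = 0.42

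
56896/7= 8128 = 8128.00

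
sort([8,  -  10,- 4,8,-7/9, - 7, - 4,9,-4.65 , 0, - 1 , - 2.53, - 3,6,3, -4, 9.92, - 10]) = [ - 10, - 10, - 7, - 4.65, - 4, - 4 ,  -  4, - 3,-2.53, - 1 , - 7/9, 0, 3 , 6,8, 8,  9, 9.92 ]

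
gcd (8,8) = 8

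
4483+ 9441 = 13924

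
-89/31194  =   - 89/31194 = - 0.00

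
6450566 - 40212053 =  - 33761487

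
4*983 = 3932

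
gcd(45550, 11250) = 50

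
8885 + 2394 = 11279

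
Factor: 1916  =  2^2 * 479^1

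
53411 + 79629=133040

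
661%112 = 101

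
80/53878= 40/26939 = 0.00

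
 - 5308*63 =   -  334404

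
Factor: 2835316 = 2^2*11^1*64439^1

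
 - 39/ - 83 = 39/83   =  0.47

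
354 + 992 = 1346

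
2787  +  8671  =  11458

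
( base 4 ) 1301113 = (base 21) G9A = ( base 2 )1110001010111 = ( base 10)7255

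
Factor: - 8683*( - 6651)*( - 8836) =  - 2^2* 3^2*19^1*47^2*457^1*739^1  =  -  510284593188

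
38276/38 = 1007 + 5/19 = 1007.26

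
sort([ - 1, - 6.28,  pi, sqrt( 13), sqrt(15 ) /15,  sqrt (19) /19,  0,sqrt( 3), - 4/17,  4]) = [ - 6.28, - 1, - 4/17, 0,  sqrt(19 )/19, sqrt(15 ) /15,sqrt( 3 ),pi,  sqrt( 13), 4 ]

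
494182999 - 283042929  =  211140070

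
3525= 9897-6372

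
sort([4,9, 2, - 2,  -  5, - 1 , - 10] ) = [ - 10, - 5, - 2, - 1,2,4, 9 ]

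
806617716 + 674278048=1480895764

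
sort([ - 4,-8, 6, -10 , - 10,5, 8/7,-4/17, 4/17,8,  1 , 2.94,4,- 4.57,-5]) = [-10, - 10, - 8,  -  5,  -  4.57,-4, - 4/17,  4/17,1,8/7,2.94,4, 5, 6,8 ]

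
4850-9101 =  - 4251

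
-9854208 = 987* ( - 9984)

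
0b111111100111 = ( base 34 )3hp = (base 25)6CL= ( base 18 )ca3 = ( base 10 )4071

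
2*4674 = 9348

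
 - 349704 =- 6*58284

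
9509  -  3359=6150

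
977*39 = 38103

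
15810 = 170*93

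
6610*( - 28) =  - 185080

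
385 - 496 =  - 111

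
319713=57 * 5609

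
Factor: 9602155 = 5^1*23^1*83497^1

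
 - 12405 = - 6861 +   -  5544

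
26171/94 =278 + 39/94 = 278.41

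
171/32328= 19/3592 = 0.01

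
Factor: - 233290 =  - 2^1*5^1*41^1*569^1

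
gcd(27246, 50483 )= 19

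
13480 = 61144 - 47664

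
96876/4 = 24219= 24219.00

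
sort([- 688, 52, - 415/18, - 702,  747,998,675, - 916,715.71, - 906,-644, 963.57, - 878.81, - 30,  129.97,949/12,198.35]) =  [  -  916, - 906, - 878.81,  -  702, - 688 , - 644, - 30 , - 415/18,52,949/12, 129.97,  198.35,675, 715.71,747,963.57,998]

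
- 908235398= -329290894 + -578944504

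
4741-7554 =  - 2813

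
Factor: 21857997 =3^1 * 7^1*1040857^1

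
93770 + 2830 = 96600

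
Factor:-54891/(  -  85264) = 2^( - 4 ) * 3^3*19^1*73^( - 2)*107^1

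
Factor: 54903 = 3^1*18301^1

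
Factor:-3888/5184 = - 2^(  -  2)*3^1 = - 3/4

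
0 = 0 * 53643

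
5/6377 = 5/6377 = 0.00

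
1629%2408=1629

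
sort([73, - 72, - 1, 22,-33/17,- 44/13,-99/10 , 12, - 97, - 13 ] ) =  [ - 97,  -  72, - 13,-99/10, - 44/13, - 33/17, - 1,  12, 22,73]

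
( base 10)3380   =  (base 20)890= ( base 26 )500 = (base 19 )96h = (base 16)D34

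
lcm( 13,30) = 390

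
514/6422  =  257/3211 = 0.08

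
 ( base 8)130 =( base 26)3a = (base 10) 88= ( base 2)1011000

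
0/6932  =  0 = 0.00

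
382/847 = 382/847 = 0.45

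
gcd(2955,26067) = 3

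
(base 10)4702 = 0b1001001011110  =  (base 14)19dc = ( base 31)4RL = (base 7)16465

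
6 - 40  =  -34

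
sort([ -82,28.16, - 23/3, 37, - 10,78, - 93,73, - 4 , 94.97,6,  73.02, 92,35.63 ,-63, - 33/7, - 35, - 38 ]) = [ - 93,-82, - 63, - 38, - 35, - 10, - 23/3, - 33/7, - 4,6, 28.16, 35.63,37,73, 73.02,78, 92,94.97 ]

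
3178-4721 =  - 1543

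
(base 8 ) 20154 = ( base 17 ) 1BC4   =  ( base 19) 13ig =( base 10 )8300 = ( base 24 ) e9k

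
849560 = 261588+587972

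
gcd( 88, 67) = 1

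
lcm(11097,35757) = 321813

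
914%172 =54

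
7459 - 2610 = 4849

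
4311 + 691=5002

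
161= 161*1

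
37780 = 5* 7556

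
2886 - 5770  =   - 2884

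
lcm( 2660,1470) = 55860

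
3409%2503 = 906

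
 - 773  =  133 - 906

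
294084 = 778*378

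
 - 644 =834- 1478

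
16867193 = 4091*4123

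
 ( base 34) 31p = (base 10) 3527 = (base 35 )2UR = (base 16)DC7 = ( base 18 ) AFH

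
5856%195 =6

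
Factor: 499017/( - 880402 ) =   -  2^(  -  1)*3^1*181^1*479^( - 1) =-543/958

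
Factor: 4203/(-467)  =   - 9 = - 3^2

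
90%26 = 12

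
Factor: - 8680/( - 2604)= 10/3 = 2^1*3^ (  -  1 ) * 5^1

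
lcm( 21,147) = 147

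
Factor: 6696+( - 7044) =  - 2^2*3^1 * 29^1 = - 348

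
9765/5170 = 1+919/1034 = 1.89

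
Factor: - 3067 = -3067^1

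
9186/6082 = 4593/3041 = 1.51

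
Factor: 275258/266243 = 458/443=2^1*229^1*443^( - 1) 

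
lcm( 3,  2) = 6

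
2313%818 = 677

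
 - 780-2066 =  - 2846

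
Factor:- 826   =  -2^1*7^1*59^1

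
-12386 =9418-21804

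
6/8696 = 3/4348 = 0.00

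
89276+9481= 98757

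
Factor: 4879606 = 2^1*2439803^1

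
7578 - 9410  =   - 1832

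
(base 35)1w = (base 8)103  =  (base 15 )47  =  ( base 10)67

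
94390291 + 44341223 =138731514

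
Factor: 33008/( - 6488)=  - 4126/811 = - 2^1*811^ ( - 1) * 2063^1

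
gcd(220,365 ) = 5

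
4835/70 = 967/14 = 69.07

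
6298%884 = 110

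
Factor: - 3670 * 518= - 2^2*5^1*7^1*37^1*367^1 =- 1901060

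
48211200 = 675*71424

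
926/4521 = 926/4521 = 0.20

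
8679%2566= 981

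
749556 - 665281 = 84275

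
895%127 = 6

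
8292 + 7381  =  15673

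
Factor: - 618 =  - 2^1 * 3^1*103^1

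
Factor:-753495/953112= - 955/1208 = - 2^ ( - 3)*5^1 * 151^( - 1)  *191^1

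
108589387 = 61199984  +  47389403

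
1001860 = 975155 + 26705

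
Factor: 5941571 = 37^1*160583^1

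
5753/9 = 5753/9 =639.22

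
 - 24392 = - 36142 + 11750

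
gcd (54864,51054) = 762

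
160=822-662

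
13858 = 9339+4519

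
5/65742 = 5/65742  =  0.00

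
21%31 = 21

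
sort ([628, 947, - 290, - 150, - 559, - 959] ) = [ - 959, - 559, -290,  -  150, 628, 947] 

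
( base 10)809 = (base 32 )P9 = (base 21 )1hb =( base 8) 1451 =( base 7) 2234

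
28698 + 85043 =113741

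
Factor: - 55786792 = -2^3 * 17^1 * 149^1*2753^1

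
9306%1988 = 1354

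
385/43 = 385/43 = 8.95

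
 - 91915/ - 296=91915/296 = 310.52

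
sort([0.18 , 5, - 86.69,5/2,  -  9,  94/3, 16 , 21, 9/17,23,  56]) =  [-86.69,  -  9,0.18 , 9/17 , 5/2 , 5,  16, 21, 23, 94/3, 56 ]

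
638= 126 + 512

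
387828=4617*84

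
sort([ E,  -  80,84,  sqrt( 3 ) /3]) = [ - 80 , sqrt( 3 )/3,E, 84 ] 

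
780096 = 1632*478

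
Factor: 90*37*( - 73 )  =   - 243090  =  - 2^1 * 3^2 * 5^1*37^1*73^1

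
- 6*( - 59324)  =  355944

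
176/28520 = 22/3565 = 0.01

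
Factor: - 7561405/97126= - 2^(-1 )*5^1 * 48563^ ( - 1)*1512281^1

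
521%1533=521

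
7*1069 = 7483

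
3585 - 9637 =-6052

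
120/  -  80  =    -  2+1/2 = -  1.50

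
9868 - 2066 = 7802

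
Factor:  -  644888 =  - 2^3*80611^1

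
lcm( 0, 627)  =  0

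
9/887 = 9/887  =  0.01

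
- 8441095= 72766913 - 81208008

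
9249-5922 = 3327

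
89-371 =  - 282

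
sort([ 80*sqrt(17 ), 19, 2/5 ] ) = [2/5,19,  80*sqrt( 17)] 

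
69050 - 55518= 13532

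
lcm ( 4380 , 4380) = 4380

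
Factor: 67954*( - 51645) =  - 2^1 * 3^1*5^1 * 11^1 * 61^1*313^1 * 557^1=-3509484330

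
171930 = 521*330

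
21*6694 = 140574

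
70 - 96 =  - 26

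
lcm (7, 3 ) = 21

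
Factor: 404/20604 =3^(-1)*17^( - 1 ) = 1/51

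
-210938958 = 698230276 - 909169234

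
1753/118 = 14 + 101/118 = 14.86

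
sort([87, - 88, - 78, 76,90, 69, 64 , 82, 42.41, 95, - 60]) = [ - 88, - 78  , - 60 , 42.41,64, 69, 76, 82 , 87, 90 , 95]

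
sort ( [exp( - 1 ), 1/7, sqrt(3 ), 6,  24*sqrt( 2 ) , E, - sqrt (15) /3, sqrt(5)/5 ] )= [ -sqrt( 15)/3, 1/7,exp( - 1 ), sqrt( 5) /5,sqrt( 3),  E,6, 24*sqrt( 2 )]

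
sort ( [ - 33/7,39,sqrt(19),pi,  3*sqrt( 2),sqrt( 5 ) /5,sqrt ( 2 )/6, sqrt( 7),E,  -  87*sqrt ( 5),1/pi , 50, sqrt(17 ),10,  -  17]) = [ - 87*sqrt ( 5), - 17,- 33/7,sqrt(2)/6,1/pi,sqrt ( 5 ) /5,  sqrt(7),E, pi,sqrt ( 17),3*sqrt(2 ) , sqrt( 19 ),10,39,50 ]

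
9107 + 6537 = 15644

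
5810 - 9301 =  - 3491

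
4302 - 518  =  3784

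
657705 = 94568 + 563137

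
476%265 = 211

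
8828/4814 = 4414/2407 = 1.83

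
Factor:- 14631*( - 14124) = 206648244 =2^2*3^2*11^1*107^1*4877^1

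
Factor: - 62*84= - 2^3*3^1*7^1*31^1 = - 5208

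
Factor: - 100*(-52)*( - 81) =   -  421200 = - 2^4*3^4*5^2*13^1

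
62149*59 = 3666791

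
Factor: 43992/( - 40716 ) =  - 2^1*3^( - 1)*29^ (-1 ) * 47^1= -  94/87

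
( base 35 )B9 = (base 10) 394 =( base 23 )H3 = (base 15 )1B4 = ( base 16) 18A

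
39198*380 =14895240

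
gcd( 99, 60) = 3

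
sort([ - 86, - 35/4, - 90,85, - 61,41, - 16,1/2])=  [-90,-86, -61, - 16 , - 35/4, 1/2, 41,85]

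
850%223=181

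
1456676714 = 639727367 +816949347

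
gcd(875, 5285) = 35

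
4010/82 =2005/41 = 48.90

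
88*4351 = 382888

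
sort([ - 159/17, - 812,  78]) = [ - 812, - 159/17, 78]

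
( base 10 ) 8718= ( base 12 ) 5066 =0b10001000001110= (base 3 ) 102221220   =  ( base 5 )234333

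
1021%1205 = 1021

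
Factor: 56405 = 5^1*29^1*389^1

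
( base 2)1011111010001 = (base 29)777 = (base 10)6097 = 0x17D1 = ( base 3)22100211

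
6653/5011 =1 + 1642/5011 =1.33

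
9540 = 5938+3602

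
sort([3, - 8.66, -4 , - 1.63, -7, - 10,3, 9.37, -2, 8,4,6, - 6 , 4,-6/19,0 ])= [ - 10, - 8.66, - 7,-6, - 4, -2,  -  1.63, -6/19, 0,3 , 3,4, 4 , 6, 8,  9.37] 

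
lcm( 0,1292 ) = 0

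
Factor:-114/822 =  - 19^1*137^(-1) = - 19/137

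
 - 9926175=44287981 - 54214156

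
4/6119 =4/6119= 0.00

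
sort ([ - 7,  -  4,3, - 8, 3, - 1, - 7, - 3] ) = [ - 8, - 7, - 7, - 4, - 3, - 1, 3, 3]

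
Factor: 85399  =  23^1 * 47^1*79^1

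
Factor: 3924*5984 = 2^7*3^2 * 11^1*17^1*109^1 = 23481216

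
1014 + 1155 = 2169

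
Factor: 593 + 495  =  1088 = 2^6*17^1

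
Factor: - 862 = -2^1*431^1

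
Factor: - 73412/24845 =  - 2^2 *5^ ( - 1 )*4969^( - 1 ) * 18353^1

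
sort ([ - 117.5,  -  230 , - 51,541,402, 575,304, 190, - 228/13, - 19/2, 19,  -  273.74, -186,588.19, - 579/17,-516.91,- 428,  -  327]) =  [ - 516.91,-428, - 327, - 273.74,-230,  -  186 ,-117.5,- 51,  -  579/17, - 228/13, - 19/2,19,190,304,  402, 541,575,588.19 ]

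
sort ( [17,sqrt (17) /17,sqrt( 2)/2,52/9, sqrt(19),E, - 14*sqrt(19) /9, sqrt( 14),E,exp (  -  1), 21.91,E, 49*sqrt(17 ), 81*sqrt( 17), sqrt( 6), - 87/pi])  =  [ - 87/pi , - 14*sqrt(19)/9,sqrt( 17 ) /17,exp ( - 1),sqrt(2 ) /2, sqrt(6 ),E, E,E,sqrt(14),sqrt( 19),52/9,17,21.91,49 *sqrt(17),81*sqrt( 17 )]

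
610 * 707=431270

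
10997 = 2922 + 8075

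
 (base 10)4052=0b111111010100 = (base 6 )30432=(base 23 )7f4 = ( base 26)5pm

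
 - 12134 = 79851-91985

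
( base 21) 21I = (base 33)RU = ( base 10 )921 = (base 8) 1631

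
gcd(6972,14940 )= 996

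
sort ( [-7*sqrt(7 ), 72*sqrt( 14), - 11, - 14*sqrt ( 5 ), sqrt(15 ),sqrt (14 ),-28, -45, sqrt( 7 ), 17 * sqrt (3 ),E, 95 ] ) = [ - 45, - 14*sqrt(5), - 28,  -  7*sqrt ( 7 ), - 11, sqrt( 7 ),E , sqrt ( 14),sqrt( 15 ),17*sqrt(3) , 95,72*sqrt(14 )] 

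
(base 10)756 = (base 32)NK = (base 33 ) MU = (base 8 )1364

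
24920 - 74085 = -49165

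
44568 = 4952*9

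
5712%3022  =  2690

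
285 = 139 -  - 146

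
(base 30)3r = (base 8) 165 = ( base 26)4D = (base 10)117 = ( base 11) a7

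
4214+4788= 9002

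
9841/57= 9841/57=172.65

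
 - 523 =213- 736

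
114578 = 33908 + 80670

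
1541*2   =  3082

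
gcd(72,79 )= 1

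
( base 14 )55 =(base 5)300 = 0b1001011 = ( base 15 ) 50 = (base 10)75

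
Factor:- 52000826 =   -  2^1 *31^1*71^1*11813^1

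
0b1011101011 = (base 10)747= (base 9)1020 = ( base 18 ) 259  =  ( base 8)1353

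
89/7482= 89/7482 = 0.01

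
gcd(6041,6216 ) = 7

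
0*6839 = 0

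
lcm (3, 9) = 9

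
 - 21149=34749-55898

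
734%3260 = 734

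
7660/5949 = 7660/5949 = 1.29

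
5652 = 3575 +2077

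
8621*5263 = 45372323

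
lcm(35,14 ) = 70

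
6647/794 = 6647/794 = 8.37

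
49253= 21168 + 28085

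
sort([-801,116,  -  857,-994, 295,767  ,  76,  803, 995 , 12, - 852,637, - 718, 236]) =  [ - 994, - 857, - 852,  -  801,  -  718, 12,76,116, 236,  295 , 637,  767 , 803, 995] 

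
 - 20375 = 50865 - 71240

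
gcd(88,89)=1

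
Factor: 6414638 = 2^1*61^1*52579^1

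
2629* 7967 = 20945243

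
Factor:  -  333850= - 2^1*5^2*11^1*607^1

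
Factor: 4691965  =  5^1*938393^1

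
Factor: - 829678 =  - 2^1*107^1*3877^1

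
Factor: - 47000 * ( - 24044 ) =1130068000 =2^5*5^3*47^1*6011^1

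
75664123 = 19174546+56489577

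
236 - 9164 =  - 8928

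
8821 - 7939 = 882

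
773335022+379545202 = 1152880224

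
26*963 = 25038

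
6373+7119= 13492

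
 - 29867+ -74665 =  - 104532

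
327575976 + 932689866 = 1260265842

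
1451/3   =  483+2/3 = 483.67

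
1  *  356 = 356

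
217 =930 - 713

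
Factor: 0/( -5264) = 0^1 = 0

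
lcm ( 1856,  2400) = 139200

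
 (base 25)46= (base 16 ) 6A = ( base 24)4A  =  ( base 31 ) 3D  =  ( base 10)106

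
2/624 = 1/312 = 0.00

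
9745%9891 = 9745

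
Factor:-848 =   -  2^4* 53^1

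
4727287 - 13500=4713787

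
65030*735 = 47797050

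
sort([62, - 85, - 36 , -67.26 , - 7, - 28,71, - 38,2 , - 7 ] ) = [-85, - 67.26, - 38, - 36,-28, - 7,-7 , 2,62, 71]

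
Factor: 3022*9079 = 27436738 = 2^1*7^1*1297^1*1511^1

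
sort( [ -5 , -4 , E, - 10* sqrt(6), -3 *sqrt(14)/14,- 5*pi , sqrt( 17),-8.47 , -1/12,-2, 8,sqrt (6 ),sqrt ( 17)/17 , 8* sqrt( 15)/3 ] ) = [ - 10 *sqrt (6), - 5  *pi, -8.47 , - 5, - 4,-2, - 3*sqrt( 14 ) /14, - 1/12,sqrt( 17)/17, sqrt( 6 ), E, sqrt ( 17), 8,  8 *sqrt ( 15)/3 ] 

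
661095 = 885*747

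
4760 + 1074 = 5834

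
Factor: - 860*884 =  - 2^4*5^1 *13^1*17^1*43^1 = - 760240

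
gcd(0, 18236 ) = 18236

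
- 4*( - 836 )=3344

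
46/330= 23/165 = 0.14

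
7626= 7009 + 617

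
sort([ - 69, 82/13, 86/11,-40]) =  [ - 69, - 40,  82/13,86/11]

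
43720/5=8744 = 8744.00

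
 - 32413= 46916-79329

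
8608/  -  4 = -2152 + 0/1=-2152.00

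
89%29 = 2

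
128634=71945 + 56689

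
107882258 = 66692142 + 41190116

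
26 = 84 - 58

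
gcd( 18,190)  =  2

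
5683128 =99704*57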